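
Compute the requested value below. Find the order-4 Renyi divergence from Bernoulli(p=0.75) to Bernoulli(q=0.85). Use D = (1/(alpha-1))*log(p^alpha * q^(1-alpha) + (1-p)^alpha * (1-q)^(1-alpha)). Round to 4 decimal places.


Renyi divergence of order alpha between Bernoulli distributions:
D = (1/(alpha-1))*log(p^alpha * q^(1-alpha) + (1-p)^alpha * (1-q)^(1-alpha)).
alpha = 4, p = 0.75, q = 0.85.
p^alpha * q^(1-alpha) = 0.75^4 * 0.85^-3 = 0.515215.
(1-p)^alpha * (1-q)^(1-alpha) = 0.25^4 * 0.15^-3 = 1.157407.
sum = 0.515215 + 1.157407 = 1.672622.
D = (1/3)*log(1.672622) = 0.1715

0.1715


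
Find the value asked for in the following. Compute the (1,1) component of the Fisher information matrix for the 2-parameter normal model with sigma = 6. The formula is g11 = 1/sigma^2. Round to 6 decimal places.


For the 2-parameter normal family, the Fisher metric has:
  g11 = 1/sigma^2, g22 = 2/sigma^2.
sigma = 6, sigma^2 = 36.
g11 = 0.027778

0.027778


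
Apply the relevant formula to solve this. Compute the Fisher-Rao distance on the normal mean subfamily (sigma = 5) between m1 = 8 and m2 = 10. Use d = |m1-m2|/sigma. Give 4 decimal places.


On the fixed-variance normal subfamily, geodesic distance = |m1-m2|/sigma.
|8 - 10| = 2.
sigma = 5.
d = 2/5 = 0.4000

0.4000


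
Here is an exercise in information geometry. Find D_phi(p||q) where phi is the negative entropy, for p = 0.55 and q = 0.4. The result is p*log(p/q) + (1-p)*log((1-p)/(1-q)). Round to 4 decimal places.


Bregman divergence with negative entropy generator:
D = p*log(p/q) + (1-p)*log((1-p)/(1-q)).
p = 0.55, q = 0.4.
p*log(p/q) = 0.55*log(0.55/0.4) = 0.17515.
(1-p)*log((1-p)/(1-q)) = 0.45*log(0.45/0.6) = -0.129457.
D = 0.17515 + -0.129457 = 0.0457

0.0457


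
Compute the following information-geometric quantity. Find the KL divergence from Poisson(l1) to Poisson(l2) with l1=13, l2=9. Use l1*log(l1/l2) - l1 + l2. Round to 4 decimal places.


KL divergence for Poisson:
KL = l1*log(l1/l2) - l1 + l2.
l1 = 13, l2 = 9.
log(13/9) = 0.367725.
l1*log(l1/l2) = 13 * 0.367725 = 4.780422.
KL = 4.780422 - 13 + 9 = 0.7804

0.7804


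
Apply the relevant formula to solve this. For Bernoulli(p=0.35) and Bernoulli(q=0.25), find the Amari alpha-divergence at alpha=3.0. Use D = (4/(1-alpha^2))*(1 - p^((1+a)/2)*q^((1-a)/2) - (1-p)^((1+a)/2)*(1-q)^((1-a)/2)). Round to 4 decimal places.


Amari alpha-divergence:
D = (4/(1-alpha^2))*(1 - p^((1+a)/2)*q^((1-a)/2) - (1-p)^((1+a)/2)*(1-q)^((1-a)/2)).
alpha = 3.0, p = 0.35, q = 0.25.
e1 = (1+alpha)/2 = 2.0, e2 = (1-alpha)/2 = -1.0.
t1 = p^e1 * q^e2 = 0.35^2.0 * 0.25^-1.0 = 0.49.
t2 = (1-p)^e1 * (1-q)^e2 = 0.65^2.0 * 0.75^-1.0 = 0.563333.
4/(1-alpha^2) = -0.5.
D = -0.5*(1 - 0.49 - 0.563333) = 0.0267

0.0267


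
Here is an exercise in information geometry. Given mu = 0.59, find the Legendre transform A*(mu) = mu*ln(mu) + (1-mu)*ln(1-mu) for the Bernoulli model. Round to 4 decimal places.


Legendre transform for Bernoulli:
A*(mu) = mu*log(mu) + (1-mu)*log(1-mu).
mu = 0.59, 1-mu = 0.41.
mu*log(mu) = 0.59*log(0.59) = -0.311303.
(1-mu)*log(1-mu) = 0.41*log(0.41) = -0.365555.
A* = -0.311303 + -0.365555 = -0.6769

-0.6769


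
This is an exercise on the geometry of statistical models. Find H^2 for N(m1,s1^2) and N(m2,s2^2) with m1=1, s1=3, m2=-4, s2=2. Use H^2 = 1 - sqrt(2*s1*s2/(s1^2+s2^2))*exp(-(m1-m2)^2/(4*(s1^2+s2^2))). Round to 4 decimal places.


Squared Hellinger distance for Gaussians:
H^2 = 1 - sqrt(2*s1*s2/(s1^2+s2^2)) * exp(-(m1-m2)^2/(4*(s1^2+s2^2))).
s1^2 = 9, s2^2 = 4, s1^2+s2^2 = 13.
sqrt(2*3*2/(13)) = 0.960769.
(m1-m2)^2 = (5)^2 = 25.
exp(-25/(4*13)) = exp(-0.480769) = 0.618308.
H^2 = 1 - 0.960769*0.618308 = 0.4059

0.4059


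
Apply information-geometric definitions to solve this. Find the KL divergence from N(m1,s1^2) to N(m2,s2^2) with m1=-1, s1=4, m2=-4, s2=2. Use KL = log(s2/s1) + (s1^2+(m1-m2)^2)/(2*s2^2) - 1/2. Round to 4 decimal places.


KL divergence between normal distributions:
KL = log(s2/s1) + (s1^2 + (m1-m2)^2)/(2*s2^2) - 1/2.
log(2/4) = -0.693147.
(4^2 + (-1--4)^2)/(2*2^2) = (16 + 9)/8 = 3.125.
KL = -0.693147 + 3.125 - 0.5 = 1.9319

1.9319


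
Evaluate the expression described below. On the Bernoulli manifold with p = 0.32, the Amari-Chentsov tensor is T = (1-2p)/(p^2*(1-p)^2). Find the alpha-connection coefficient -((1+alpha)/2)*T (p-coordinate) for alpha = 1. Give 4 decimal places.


Skewness (Amari-Chentsov) tensor: T = (1-2p)/(p^2*(1-p)^2).
p = 0.32, 1-2p = 0.36, p^2 = 0.1024, (1-p)^2 = 0.4624.
T = 0.36/(0.1024 * 0.4624) = 7.602995.
In the p-coordinate, Gamma^(alpha) = Gamma^(0) - (alpha/2)*T with Gamma^(0) = (1/2)*g'(p) = -T/2,
so Gamma^(alpha) = -((1+alpha)/2)*T.
alpha = 1, -(1+alpha)/2 = -1.0.
Gamma = -1.0 * 7.602995 = -7.6030

-7.6030


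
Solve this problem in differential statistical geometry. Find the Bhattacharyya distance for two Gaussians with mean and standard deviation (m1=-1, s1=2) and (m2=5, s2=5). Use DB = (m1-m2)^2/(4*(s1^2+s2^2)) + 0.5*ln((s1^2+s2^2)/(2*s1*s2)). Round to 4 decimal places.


Bhattacharyya distance between two Gaussians:
DB = (m1-m2)^2/(4*(s1^2+s2^2)) + (1/2)*ln((s1^2+s2^2)/(2*s1*s2)).
(m1-m2)^2 = (-6)^2 = 36.
s1^2+s2^2 = 4 + 25 = 29.
term1 = 36/116 = 0.310345.
term2 = 0.5*ln(29/20.0) = 0.185782.
DB = 0.310345 + 0.185782 = 0.4961

0.4961


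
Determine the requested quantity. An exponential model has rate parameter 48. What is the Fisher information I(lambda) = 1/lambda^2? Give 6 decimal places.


Fisher information for exponential: I(lambda) = 1/lambda^2.
lambda = 48, lambda^2 = 2304.
I = 1/2304 = 0.000434

0.000434


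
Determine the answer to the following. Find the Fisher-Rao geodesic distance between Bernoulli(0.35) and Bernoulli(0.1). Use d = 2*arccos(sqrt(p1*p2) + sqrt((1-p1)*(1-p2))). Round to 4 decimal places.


Geodesic distance on Bernoulli manifold:
d(p1,p2) = 2*arccos(sqrt(p1*p2) + sqrt((1-p1)*(1-p2))).
sqrt(p1*p2) = sqrt(0.35*0.1) = 0.187083.
sqrt((1-p1)*(1-p2)) = sqrt(0.65*0.9) = 0.764853.
arg = 0.187083 + 0.764853 = 0.951936.
d = 2*arccos(0.951936) = 0.6226

0.6226


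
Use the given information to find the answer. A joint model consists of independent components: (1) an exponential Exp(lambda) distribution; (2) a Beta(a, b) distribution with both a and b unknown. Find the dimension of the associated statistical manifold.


The dimension of a statistical manifold equals the number of free
(independent) real parameters of the model. For a product of independent
blocks the parameter counts add.
- exponential (lambda): 1.
- Beta (a, b): 2.
Total = 1 + 2 = 3.
Dimension = 3

3


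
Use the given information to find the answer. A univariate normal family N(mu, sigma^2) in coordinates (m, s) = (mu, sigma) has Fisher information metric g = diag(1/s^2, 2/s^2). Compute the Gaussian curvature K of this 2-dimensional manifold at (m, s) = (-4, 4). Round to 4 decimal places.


The metric has the form g = (A dm^2 + B ds^2)/s^2 with A = 1, B = 2.
Substitute u = sqrt(A/B)*m: g = B*(du^2 + ds^2)/s^2, i.e. B times the
Poincare upper half-plane metric, which has constant Gaussian curvature -1.
Scaling a 2D metric by a constant c divides the Gaussian curvature by c,
so K = -1/B = -1/(2) = -0.5000 everywhere (the point (m, s) = (-4, 4) is irrelevant:
the curvature is constant).
The requested Gaussian curvature is K = -0.5000.

-0.5000


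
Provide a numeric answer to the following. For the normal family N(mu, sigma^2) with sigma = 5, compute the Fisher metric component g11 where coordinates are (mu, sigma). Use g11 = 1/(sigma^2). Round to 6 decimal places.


For the 2-parameter normal family, the Fisher metric has:
  g11 = 1/sigma^2, g22 = 2/sigma^2.
sigma = 5, sigma^2 = 25.
g11 = 0.040000

0.040000


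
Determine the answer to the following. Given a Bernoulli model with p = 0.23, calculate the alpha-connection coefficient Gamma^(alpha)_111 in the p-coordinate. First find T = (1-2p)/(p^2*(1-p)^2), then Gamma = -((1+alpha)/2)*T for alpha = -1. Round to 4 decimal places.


Skewness (Amari-Chentsov) tensor: T = (1-2p)/(p^2*(1-p)^2).
p = 0.23, 1-2p = 0.54, p^2 = 0.0529, (1-p)^2 = 0.5929.
T = 0.54/(0.0529 * 0.5929) = 17.216967.
In the p-coordinate, Gamma^(alpha) = Gamma^(0) - (alpha/2)*T with Gamma^(0) = (1/2)*g'(p) = -T/2,
so Gamma^(alpha) = -((1+alpha)/2)*T.
alpha = -1, -(1+alpha)/2 = 0.0.
Gamma = 0.0 * 17.216967 = 0.0000

0.0000


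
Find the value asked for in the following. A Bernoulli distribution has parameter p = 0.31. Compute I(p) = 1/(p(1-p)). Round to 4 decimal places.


For Bernoulli(p), Fisher information is I(p) = 1/(p*(1-p)).
p = 0.31, 1-p = 0.69.
p*(1-p) = 0.2139.
I(p) = 1/0.2139 = 4.6751

4.6751


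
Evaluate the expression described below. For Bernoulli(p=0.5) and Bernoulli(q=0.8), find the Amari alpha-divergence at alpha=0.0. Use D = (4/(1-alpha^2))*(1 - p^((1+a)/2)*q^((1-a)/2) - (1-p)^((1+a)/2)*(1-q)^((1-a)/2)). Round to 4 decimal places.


Amari alpha-divergence:
D = (4/(1-alpha^2))*(1 - p^((1+a)/2)*q^((1-a)/2) - (1-p)^((1+a)/2)*(1-q)^((1-a)/2)).
alpha = 0.0, p = 0.5, q = 0.8.
e1 = (1+alpha)/2 = 0.5, e2 = (1-alpha)/2 = 0.5.
t1 = p^e1 * q^e2 = 0.5^0.5 * 0.8^0.5 = 0.632456.
t2 = (1-p)^e1 * (1-q)^e2 = 0.5^0.5 * 0.2^0.5 = 0.316228.
4/(1-alpha^2) = 4.0.
D = 4.0*(1 - 0.632456 - 0.316228) = 0.2053

0.2053


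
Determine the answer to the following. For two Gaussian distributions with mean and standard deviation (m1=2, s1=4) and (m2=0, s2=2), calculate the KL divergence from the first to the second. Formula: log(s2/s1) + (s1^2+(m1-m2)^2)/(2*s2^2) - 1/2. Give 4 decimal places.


KL divergence between normal distributions:
KL = log(s2/s1) + (s1^2 + (m1-m2)^2)/(2*s2^2) - 1/2.
log(2/4) = -0.693147.
(4^2 + (2-0)^2)/(2*2^2) = (16 + 4)/8 = 2.5.
KL = -0.693147 + 2.5 - 0.5 = 1.3069

1.3069


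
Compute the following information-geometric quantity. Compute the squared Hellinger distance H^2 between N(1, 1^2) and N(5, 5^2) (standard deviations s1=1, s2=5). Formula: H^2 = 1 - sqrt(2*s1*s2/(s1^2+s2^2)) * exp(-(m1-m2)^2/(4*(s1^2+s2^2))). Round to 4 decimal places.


Squared Hellinger distance for Gaussians:
H^2 = 1 - sqrt(2*s1*s2/(s1^2+s2^2)) * exp(-(m1-m2)^2/(4*(s1^2+s2^2))).
s1^2 = 1, s2^2 = 25, s1^2+s2^2 = 26.
sqrt(2*1*5/(26)) = 0.620174.
(m1-m2)^2 = (-4)^2 = 16.
exp(-16/(4*26)) = exp(-0.153846) = 0.857404.
H^2 = 1 - 0.620174*0.857404 = 0.4683

0.4683


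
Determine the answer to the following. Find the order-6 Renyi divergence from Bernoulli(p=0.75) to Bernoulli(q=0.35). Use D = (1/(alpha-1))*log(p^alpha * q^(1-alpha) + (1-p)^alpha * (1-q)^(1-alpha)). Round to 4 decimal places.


Renyi divergence of order alpha between Bernoulli distributions:
D = (1/(alpha-1))*log(p^alpha * q^(1-alpha) + (1-p)^alpha * (1-q)^(1-alpha)).
alpha = 6, p = 0.75, q = 0.35.
p^alpha * q^(1-alpha) = 0.75^6 * 0.35^-5 = 33.88655.
(1-p)^alpha * (1-q)^(1-alpha) = 0.25^6 * 0.65^-5 = 0.002104.
sum = 33.88655 + 0.002104 = 33.888654.
D = (1/5)*log(33.888654) = 0.7046

0.7046


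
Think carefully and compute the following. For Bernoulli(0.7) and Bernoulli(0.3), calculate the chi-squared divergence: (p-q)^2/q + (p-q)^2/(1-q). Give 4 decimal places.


Chi-squared divergence between Bernoulli distributions:
chi^2 = (p-q)^2/q + (p-q)^2/(1-q).
p = 0.7, q = 0.3, p-q = 0.4.
(p-q)^2 = 0.16.
term1 = 0.16/0.3 = 0.533333.
term2 = 0.16/0.7 = 0.228571.
chi^2 = 0.533333 + 0.228571 = 0.7619

0.7619


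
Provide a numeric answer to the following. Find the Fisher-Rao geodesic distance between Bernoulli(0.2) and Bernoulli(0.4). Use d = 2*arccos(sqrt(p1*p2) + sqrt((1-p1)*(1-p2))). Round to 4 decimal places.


Geodesic distance on Bernoulli manifold:
d(p1,p2) = 2*arccos(sqrt(p1*p2) + sqrt((1-p1)*(1-p2))).
sqrt(p1*p2) = sqrt(0.2*0.4) = 0.282843.
sqrt((1-p1)*(1-p2)) = sqrt(0.8*0.6) = 0.69282.
arg = 0.282843 + 0.69282 = 0.975663.
d = 2*arccos(0.975663) = 0.4421

0.4421


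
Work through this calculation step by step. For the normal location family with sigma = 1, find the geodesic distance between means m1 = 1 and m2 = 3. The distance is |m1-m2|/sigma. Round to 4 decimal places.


On the fixed-variance normal subfamily, geodesic distance = |m1-m2|/sigma.
|1 - 3| = 2.
sigma = 1.
d = 2/1 = 2.0000

2.0000


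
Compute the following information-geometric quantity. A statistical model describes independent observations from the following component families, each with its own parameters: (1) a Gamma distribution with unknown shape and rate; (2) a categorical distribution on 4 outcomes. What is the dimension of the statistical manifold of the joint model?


The dimension of a statistical manifold equals the number of free
(independent) real parameters of the model. For a product of independent
blocks the parameter counts add.
- Gamma (shape, rate): 2.
- categorical on 4 outcomes (probabilities sum to 1): 4-1 = 3.
Total = 2 + 3 = 5.
Dimension = 5

5


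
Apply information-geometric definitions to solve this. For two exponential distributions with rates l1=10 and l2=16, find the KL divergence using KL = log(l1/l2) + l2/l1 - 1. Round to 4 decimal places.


KL divergence for exponential family:
KL = log(l1/l2) + l2/l1 - 1.
log(10/16) = -0.470004.
16/10 = 1.6.
KL = -0.470004 + 1.6 - 1 = 0.1300

0.1300


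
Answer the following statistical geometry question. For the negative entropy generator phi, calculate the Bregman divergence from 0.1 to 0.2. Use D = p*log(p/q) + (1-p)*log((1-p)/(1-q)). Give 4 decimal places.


Bregman divergence with negative entropy generator:
D = p*log(p/q) + (1-p)*log((1-p)/(1-q)).
p = 0.1, q = 0.2.
p*log(p/q) = 0.1*log(0.1/0.2) = -0.069315.
(1-p)*log((1-p)/(1-q)) = 0.9*log(0.9/0.8) = 0.106005.
D = -0.069315 + 0.106005 = 0.0367

0.0367


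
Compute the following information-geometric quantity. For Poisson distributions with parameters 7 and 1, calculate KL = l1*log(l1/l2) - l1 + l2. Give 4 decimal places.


KL divergence for Poisson:
KL = l1*log(l1/l2) - l1 + l2.
l1 = 7, l2 = 1.
log(7/1) = 1.94591.
l1*log(l1/l2) = 7 * 1.94591 = 13.621371.
KL = 13.621371 - 7 + 1 = 7.6214

7.6214


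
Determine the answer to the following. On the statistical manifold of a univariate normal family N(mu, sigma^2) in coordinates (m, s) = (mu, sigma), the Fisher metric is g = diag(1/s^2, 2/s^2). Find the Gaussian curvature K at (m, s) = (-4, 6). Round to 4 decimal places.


The metric has the form g = (A dm^2 + B ds^2)/s^2 with A = 1, B = 2.
Substitute u = sqrt(A/B)*m: g = B*(du^2 + ds^2)/s^2, i.e. B times the
Poincare upper half-plane metric, which has constant Gaussian curvature -1.
Scaling a 2D metric by a constant c divides the Gaussian curvature by c,
so K = -1/B = -1/(2) = -0.5000 everywhere (the point (m, s) = (-4, 6) is irrelevant:
the curvature is constant).
The requested Gaussian curvature is K = -0.5000.

-0.5000


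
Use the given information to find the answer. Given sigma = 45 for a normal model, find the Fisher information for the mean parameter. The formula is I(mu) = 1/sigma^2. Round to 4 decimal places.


The Fisher information for the mean of a normal distribution is I(mu) = 1/sigma^2.
sigma = 45, so sigma^2 = 2025.
I(mu) = 1/2025 = 0.0005

0.0005


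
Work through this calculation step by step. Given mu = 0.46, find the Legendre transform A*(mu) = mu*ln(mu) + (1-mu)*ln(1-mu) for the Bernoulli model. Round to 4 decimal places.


Legendre transform for Bernoulli:
A*(mu) = mu*log(mu) + (1-mu)*log(1-mu).
mu = 0.46, 1-mu = 0.54.
mu*log(mu) = 0.46*log(0.46) = -0.357203.
(1-mu)*log(1-mu) = 0.54*log(0.54) = -0.332741.
A* = -0.357203 + -0.332741 = -0.6899

-0.6899


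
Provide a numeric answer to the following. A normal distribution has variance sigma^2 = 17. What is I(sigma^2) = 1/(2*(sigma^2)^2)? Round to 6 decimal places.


Fisher information for variance: I(sigma^2) = 1/(2*sigma^4).
sigma^2 = 17, so sigma^4 = 289.
I = 1/(2*289) = 1/578 = 0.001730

0.001730


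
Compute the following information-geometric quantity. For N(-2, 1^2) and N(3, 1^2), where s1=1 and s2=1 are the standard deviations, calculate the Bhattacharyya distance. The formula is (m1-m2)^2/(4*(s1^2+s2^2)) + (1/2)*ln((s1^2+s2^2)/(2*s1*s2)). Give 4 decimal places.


Bhattacharyya distance between two Gaussians:
DB = (m1-m2)^2/(4*(s1^2+s2^2)) + (1/2)*ln((s1^2+s2^2)/(2*s1*s2)).
(m1-m2)^2 = (-5)^2 = 25.
s1^2+s2^2 = 1 + 1 = 2.
term1 = 25/8 = 3.125.
term2 = 0.5*ln(2/2.0) = 0.0.
DB = 3.125 + 0.0 = 3.1250

3.1250


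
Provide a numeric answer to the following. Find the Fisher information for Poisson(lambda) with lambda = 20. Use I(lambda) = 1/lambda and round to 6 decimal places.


Fisher information for Poisson: I(lambda) = 1/lambda.
lambda = 20.
I(lambda) = 1/20 = 0.050000

0.050000


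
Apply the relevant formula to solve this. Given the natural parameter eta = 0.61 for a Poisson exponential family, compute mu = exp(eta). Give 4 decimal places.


Expectation parameter for Poisson exponential family:
mu = exp(eta).
eta = 0.61.
mu = exp(0.61) = 1.8404

1.8404


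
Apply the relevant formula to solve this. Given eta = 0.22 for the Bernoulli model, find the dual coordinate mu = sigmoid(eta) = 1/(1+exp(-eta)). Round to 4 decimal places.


Dual coordinate (expectation parameter) for Bernoulli:
mu = 1/(1+exp(-eta)).
eta = 0.22.
exp(-eta) = exp(-0.22) = 0.802519.
mu = 1/(1+0.802519) = 0.5548

0.5548


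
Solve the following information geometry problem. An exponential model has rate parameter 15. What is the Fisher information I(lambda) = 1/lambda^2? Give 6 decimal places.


Fisher information for exponential: I(lambda) = 1/lambda^2.
lambda = 15, lambda^2 = 225.
I = 1/225 = 0.004444

0.004444


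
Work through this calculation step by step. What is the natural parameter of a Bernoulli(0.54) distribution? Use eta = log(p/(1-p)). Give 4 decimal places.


Natural parameter for Bernoulli: eta = log(p/(1-p)).
p = 0.54, 1-p = 0.46.
p/(1-p) = 1.173913.
eta = log(1.173913) = 0.1603

0.1603


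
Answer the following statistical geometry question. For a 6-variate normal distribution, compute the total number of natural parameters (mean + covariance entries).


Exponential family dimension calculation:
For 6-dim MVN: mean has 6 params, covariance has 6*7/2 = 21 unique entries.
Total dim = 6 + 21 = 27.

27


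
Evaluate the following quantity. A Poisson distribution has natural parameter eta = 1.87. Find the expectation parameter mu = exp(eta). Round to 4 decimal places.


Expectation parameter for Poisson exponential family:
mu = exp(eta).
eta = 1.87.
mu = exp(1.87) = 6.4883

6.4883


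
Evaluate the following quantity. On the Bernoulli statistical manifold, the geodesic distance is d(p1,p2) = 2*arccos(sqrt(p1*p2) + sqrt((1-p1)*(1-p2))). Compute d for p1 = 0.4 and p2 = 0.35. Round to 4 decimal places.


Geodesic distance on Bernoulli manifold:
d(p1,p2) = 2*arccos(sqrt(p1*p2) + sqrt((1-p1)*(1-p2))).
sqrt(p1*p2) = sqrt(0.4*0.35) = 0.374166.
sqrt((1-p1)*(1-p2)) = sqrt(0.6*0.65) = 0.6245.
arg = 0.374166 + 0.6245 = 0.998666.
d = 2*arccos(0.998666) = 0.1033

0.1033


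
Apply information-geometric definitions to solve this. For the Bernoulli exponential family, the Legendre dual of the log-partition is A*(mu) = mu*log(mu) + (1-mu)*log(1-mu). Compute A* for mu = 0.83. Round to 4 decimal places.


Legendre transform for Bernoulli:
A*(mu) = mu*log(mu) + (1-mu)*log(1-mu).
mu = 0.83, 1-mu = 0.17.
mu*log(mu) = 0.83*log(0.83) = -0.154654.
(1-mu)*log(1-mu) = 0.17*log(0.17) = -0.301233.
A* = -0.154654 + -0.301233 = -0.4559

-0.4559


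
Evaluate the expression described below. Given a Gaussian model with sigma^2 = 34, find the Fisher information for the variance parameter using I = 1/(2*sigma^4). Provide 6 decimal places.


Fisher information for variance: I(sigma^2) = 1/(2*sigma^4).
sigma^2 = 34, so sigma^4 = 1156.
I = 1/(2*1156) = 1/2312 = 0.000433

0.000433


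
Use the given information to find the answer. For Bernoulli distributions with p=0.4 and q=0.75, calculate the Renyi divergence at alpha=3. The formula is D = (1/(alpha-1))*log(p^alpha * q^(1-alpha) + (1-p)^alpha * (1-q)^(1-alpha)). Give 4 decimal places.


Renyi divergence of order alpha between Bernoulli distributions:
D = (1/(alpha-1))*log(p^alpha * q^(1-alpha) + (1-p)^alpha * (1-q)^(1-alpha)).
alpha = 3, p = 0.4, q = 0.75.
p^alpha * q^(1-alpha) = 0.4^3 * 0.75^-2 = 0.113778.
(1-p)^alpha * (1-q)^(1-alpha) = 0.6^3 * 0.25^-2 = 3.456.
sum = 0.113778 + 3.456 = 3.569778.
D = (1/2)*log(3.569778) = 0.6363

0.6363


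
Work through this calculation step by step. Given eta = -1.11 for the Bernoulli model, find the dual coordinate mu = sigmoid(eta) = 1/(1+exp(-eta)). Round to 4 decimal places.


Dual coordinate (expectation parameter) for Bernoulli:
mu = 1/(1+exp(-eta)).
eta = -1.11.
exp(-eta) = exp(1.11) = 3.034358.
mu = 1/(1+3.034358) = 0.2479

0.2479


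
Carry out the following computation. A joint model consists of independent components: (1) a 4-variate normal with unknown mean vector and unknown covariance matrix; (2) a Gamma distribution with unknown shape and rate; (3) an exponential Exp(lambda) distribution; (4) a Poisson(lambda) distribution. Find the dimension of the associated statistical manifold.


The dimension of a statistical manifold equals the number of free
(independent) real parameters of the model. For a product of independent
blocks the parameter counts add.
- 4-variate normal: 4 (mean) + 4*5/2 = 10 (symmetric covariance) = 14.
- Gamma (shape, rate): 2.
- exponential (lambda): 1.
- Poisson (lambda): 1.
Total = 14 + 2 + 1 + 1 = 18.
Dimension = 18

18


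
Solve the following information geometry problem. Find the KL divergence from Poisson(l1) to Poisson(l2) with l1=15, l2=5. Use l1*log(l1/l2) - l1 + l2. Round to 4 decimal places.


KL divergence for Poisson:
KL = l1*log(l1/l2) - l1 + l2.
l1 = 15, l2 = 5.
log(15/5) = 1.098612.
l1*log(l1/l2) = 15 * 1.098612 = 16.479184.
KL = 16.479184 - 15 + 5 = 6.4792

6.4792


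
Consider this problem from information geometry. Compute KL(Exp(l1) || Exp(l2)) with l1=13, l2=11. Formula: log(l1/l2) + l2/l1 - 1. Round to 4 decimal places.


KL divergence for exponential family:
KL = log(l1/l2) + l2/l1 - 1.
log(13/11) = 0.167054.
11/13 = 0.846154.
KL = 0.167054 + 0.846154 - 1 = 0.0132

0.0132


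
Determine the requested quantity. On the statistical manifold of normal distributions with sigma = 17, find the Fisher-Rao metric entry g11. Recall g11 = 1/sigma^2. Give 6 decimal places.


For the 2-parameter normal family, the Fisher metric has:
  g11 = 1/sigma^2, g22 = 2/sigma^2.
sigma = 17, sigma^2 = 289.
g11 = 0.003460

0.003460


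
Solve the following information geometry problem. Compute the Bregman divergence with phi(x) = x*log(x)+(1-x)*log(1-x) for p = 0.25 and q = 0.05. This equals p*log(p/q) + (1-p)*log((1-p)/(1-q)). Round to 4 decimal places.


Bregman divergence with negative entropy generator:
D = p*log(p/q) + (1-p)*log((1-p)/(1-q)).
p = 0.25, q = 0.05.
p*log(p/q) = 0.25*log(0.25/0.05) = 0.402359.
(1-p)*log((1-p)/(1-q)) = 0.75*log(0.75/0.95) = -0.177292.
D = 0.402359 + -0.177292 = 0.2251

0.2251


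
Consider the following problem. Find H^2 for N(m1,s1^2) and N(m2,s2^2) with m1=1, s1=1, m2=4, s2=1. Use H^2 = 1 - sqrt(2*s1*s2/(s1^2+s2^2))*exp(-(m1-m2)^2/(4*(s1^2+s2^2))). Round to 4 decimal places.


Squared Hellinger distance for Gaussians:
H^2 = 1 - sqrt(2*s1*s2/(s1^2+s2^2)) * exp(-(m1-m2)^2/(4*(s1^2+s2^2))).
s1^2 = 1, s2^2 = 1, s1^2+s2^2 = 2.
sqrt(2*1*1/(2)) = 1.0.
(m1-m2)^2 = (-3)^2 = 9.
exp(-9/(4*2)) = exp(-1.125) = 0.324652.
H^2 = 1 - 1.0*0.324652 = 0.6753

0.6753


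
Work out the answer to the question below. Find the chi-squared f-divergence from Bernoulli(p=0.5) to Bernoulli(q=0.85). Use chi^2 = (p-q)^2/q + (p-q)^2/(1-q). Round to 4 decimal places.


Chi-squared divergence between Bernoulli distributions:
chi^2 = (p-q)^2/q + (p-q)^2/(1-q).
p = 0.5, q = 0.85, p-q = -0.35.
(p-q)^2 = 0.1225.
term1 = 0.1225/0.85 = 0.144118.
term2 = 0.1225/0.15 = 0.816667.
chi^2 = 0.144118 + 0.816667 = 0.9608

0.9608


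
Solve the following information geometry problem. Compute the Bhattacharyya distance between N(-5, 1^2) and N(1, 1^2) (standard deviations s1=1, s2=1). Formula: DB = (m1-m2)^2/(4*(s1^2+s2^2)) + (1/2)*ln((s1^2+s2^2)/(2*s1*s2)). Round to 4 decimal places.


Bhattacharyya distance between two Gaussians:
DB = (m1-m2)^2/(4*(s1^2+s2^2)) + (1/2)*ln((s1^2+s2^2)/(2*s1*s2)).
(m1-m2)^2 = (-6)^2 = 36.
s1^2+s2^2 = 1 + 1 = 2.
term1 = 36/8 = 4.5.
term2 = 0.5*ln(2/2.0) = 0.0.
DB = 4.5 + 0.0 = 4.5000

4.5000


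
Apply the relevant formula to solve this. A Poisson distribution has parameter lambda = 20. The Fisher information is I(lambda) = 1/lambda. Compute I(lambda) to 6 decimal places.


Fisher information for Poisson: I(lambda) = 1/lambda.
lambda = 20.
I(lambda) = 1/20 = 0.050000

0.050000


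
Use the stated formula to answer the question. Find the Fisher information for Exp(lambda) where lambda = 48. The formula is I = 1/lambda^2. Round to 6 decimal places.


Fisher information for exponential: I(lambda) = 1/lambda^2.
lambda = 48, lambda^2 = 2304.
I = 1/2304 = 0.000434

0.000434


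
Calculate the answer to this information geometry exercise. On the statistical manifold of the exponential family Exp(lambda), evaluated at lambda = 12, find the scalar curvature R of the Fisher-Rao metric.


This family has a single free parameter, so its statistical manifold
is 1-dimensional. The Riemann curvature tensor of any 1-dimensional
Riemannian manifold vanishes identically, so R = 0.

0


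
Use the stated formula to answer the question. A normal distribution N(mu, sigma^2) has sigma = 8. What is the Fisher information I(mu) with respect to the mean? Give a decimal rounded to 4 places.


The Fisher information for the mean of a normal distribution is I(mu) = 1/sigma^2.
sigma = 8, so sigma^2 = 64.
I(mu) = 1/64 = 0.0156

0.0156


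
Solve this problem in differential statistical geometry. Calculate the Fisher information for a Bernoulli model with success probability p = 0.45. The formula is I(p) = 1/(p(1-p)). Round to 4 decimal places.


For Bernoulli(p), Fisher information is I(p) = 1/(p*(1-p)).
p = 0.45, 1-p = 0.55.
p*(1-p) = 0.2475.
I(p) = 1/0.2475 = 4.0404

4.0404


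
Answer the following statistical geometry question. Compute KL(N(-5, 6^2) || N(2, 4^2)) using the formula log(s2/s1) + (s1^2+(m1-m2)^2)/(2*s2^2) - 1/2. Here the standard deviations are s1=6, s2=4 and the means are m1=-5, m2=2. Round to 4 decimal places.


KL divergence between normal distributions:
KL = log(s2/s1) + (s1^2 + (m1-m2)^2)/(2*s2^2) - 1/2.
log(4/6) = -0.405465.
(6^2 + (-5-2)^2)/(2*4^2) = (36 + 49)/32 = 2.65625.
KL = -0.405465 + 2.65625 - 0.5 = 1.7508

1.7508


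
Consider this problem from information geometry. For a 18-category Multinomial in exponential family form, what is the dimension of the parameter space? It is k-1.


Exponential family dimension calculation:
For Multinomial with k=18 categories, dim = k-1 = 17.

17


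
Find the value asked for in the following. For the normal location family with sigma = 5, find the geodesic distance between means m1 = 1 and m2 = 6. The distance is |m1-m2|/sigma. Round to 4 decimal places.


On the fixed-variance normal subfamily, geodesic distance = |m1-m2|/sigma.
|1 - 6| = 5.
sigma = 5.
d = 5/5 = 1.0000

1.0000


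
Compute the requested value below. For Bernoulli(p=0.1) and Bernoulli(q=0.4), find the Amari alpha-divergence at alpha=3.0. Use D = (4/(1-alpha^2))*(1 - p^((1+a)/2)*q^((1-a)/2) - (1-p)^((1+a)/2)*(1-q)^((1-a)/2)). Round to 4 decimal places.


Amari alpha-divergence:
D = (4/(1-alpha^2))*(1 - p^((1+a)/2)*q^((1-a)/2) - (1-p)^((1+a)/2)*(1-q)^((1-a)/2)).
alpha = 3.0, p = 0.1, q = 0.4.
e1 = (1+alpha)/2 = 2.0, e2 = (1-alpha)/2 = -1.0.
t1 = p^e1 * q^e2 = 0.1^2.0 * 0.4^-1.0 = 0.025.
t2 = (1-p)^e1 * (1-q)^e2 = 0.9^2.0 * 0.6^-1.0 = 1.35.
4/(1-alpha^2) = -0.5.
D = -0.5*(1 - 0.025 - 1.35) = 0.1875

0.1875


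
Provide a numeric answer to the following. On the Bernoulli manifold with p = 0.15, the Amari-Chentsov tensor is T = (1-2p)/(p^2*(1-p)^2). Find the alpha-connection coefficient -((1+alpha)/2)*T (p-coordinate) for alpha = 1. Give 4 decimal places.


Skewness (Amari-Chentsov) tensor: T = (1-2p)/(p^2*(1-p)^2).
p = 0.15, 1-2p = 0.7, p^2 = 0.0225, (1-p)^2 = 0.7225.
T = 0.7/(0.0225 * 0.7225) = 43.060361.
In the p-coordinate, Gamma^(alpha) = Gamma^(0) - (alpha/2)*T with Gamma^(0) = (1/2)*g'(p) = -T/2,
so Gamma^(alpha) = -((1+alpha)/2)*T.
alpha = 1, -(1+alpha)/2 = -1.0.
Gamma = -1.0 * 43.060361 = -43.0604

-43.0604


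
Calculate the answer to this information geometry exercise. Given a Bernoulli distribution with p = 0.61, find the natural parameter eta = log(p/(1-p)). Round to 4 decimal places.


Natural parameter for Bernoulli: eta = log(p/(1-p)).
p = 0.61, 1-p = 0.39.
p/(1-p) = 1.564103.
eta = log(1.564103) = 0.4473

0.4473


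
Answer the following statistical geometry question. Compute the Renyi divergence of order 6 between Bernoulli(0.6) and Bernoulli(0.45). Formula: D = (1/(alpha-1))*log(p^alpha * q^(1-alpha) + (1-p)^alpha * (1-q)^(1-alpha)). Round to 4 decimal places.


Renyi divergence of order alpha between Bernoulli distributions:
D = (1/(alpha-1))*log(p^alpha * q^(1-alpha) + (1-p)^alpha * (1-q)^(1-alpha)).
alpha = 6, p = 0.6, q = 0.45.
p^alpha * q^(1-alpha) = 0.6^6 * 0.45^-5 = 2.528395.
(1-p)^alpha * (1-q)^(1-alpha) = 0.4^6 * 0.55^-5 = 0.081385.
sum = 2.528395 + 0.081385 = 2.60978.
D = (1/5)*log(2.60978) = 0.1919

0.1919


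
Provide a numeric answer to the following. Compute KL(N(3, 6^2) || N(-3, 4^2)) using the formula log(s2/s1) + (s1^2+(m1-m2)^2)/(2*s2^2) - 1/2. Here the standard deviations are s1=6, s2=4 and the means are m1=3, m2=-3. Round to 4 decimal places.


KL divergence between normal distributions:
KL = log(s2/s1) + (s1^2 + (m1-m2)^2)/(2*s2^2) - 1/2.
log(4/6) = -0.405465.
(6^2 + (3--3)^2)/(2*4^2) = (36 + 36)/32 = 2.25.
KL = -0.405465 + 2.25 - 0.5 = 1.3445

1.3445


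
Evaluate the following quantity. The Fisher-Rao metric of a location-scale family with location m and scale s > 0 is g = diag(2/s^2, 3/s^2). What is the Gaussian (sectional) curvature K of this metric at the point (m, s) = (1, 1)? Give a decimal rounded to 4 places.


The metric has the form g = (A dm^2 + B ds^2)/s^2 with A = 2, B = 3.
Substitute u = sqrt(A/B)*m: g = B*(du^2 + ds^2)/s^2, i.e. B times the
Poincare upper half-plane metric, which has constant Gaussian curvature -1.
Scaling a 2D metric by a constant c divides the Gaussian curvature by c,
so K = -1/B = -1/(3) = -0.3333 everywhere (the point (m, s) = (1, 1) is irrelevant:
the curvature is constant).
The requested Gaussian curvature is K = -0.3333.

-0.3333


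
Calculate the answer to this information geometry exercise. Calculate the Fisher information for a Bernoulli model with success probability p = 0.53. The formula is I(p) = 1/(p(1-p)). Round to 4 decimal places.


For Bernoulli(p), Fisher information is I(p) = 1/(p*(1-p)).
p = 0.53, 1-p = 0.47.
p*(1-p) = 0.2491.
I(p) = 1/0.2491 = 4.0145

4.0145


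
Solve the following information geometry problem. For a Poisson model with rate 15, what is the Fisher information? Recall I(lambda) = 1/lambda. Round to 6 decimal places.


Fisher information for Poisson: I(lambda) = 1/lambda.
lambda = 15.
I(lambda) = 1/15 = 0.066667

0.066667


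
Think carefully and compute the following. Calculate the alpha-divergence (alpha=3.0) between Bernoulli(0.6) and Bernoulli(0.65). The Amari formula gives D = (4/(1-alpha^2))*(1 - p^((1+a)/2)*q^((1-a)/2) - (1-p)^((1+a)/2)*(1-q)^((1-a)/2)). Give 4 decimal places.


Amari alpha-divergence:
D = (4/(1-alpha^2))*(1 - p^((1+a)/2)*q^((1-a)/2) - (1-p)^((1+a)/2)*(1-q)^((1-a)/2)).
alpha = 3.0, p = 0.6, q = 0.65.
e1 = (1+alpha)/2 = 2.0, e2 = (1-alpha)/2 = -1.0.
t1 = p^e1 * q^e2 = 0.6^2.0 * 0.65^-1.0 = 0.553846.
t2 = (1-p)^e1 * (1-q)^e2 = 0.4^2.0 * 0.35^-1.0 = 0.457143.
4/(1-alpha^2) = -0.5.
D = -0.5*(1 - 0.553846 - 0.457143) = 0.0055

0.0055


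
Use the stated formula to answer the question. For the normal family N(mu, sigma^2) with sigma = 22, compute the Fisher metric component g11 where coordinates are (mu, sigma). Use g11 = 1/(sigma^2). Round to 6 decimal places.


For the 2-parameter normal family, the Fisher metric has:
  g11 = 1/sigma^2, g22 = 2/sigma^2.
sigma = 22, sigma^2 = 484.
g11 = 0.002066

0.002066


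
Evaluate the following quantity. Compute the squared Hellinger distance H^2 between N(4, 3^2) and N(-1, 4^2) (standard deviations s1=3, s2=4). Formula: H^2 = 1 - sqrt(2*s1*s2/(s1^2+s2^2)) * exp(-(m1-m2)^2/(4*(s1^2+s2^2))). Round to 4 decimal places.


Squared Hellinger distance for Gaussians:
H^2 = 1 - sqrt(2*s1*s2/(s1^2+s2^2)) * exp(-(m1-m2)^2/(4*(s1^2+s2^2))).
s1^2 = 9, s2^2 = 16, s1^2+s2^2 = 25.
sqrt(2*3*4/(25)) = 0.979796.
(m1-m2)^2 = (5)^2 = 25.
exp(-25/(4*25)) = exp(-0.25) = 0.778801.
H^2 = 1 - 0.979796*0.778801 = 0.2369

0.2369


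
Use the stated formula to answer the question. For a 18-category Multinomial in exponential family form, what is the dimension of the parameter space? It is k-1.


Exponential family dimension calculation:
For Multinomial with k=18 categories, dim = k-1 = 17.

17


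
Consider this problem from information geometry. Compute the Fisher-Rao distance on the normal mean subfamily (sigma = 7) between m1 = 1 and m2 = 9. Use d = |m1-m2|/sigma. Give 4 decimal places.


On the fixed-variance normal subfamily, geodesic distance = |m1-m2|/sigma.
|1 - 9| = 8.
sigma = 7.
d = 8/7 = 1.1429

1.1429


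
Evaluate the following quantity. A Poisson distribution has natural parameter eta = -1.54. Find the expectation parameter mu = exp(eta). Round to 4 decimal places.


Expectation parameter for Poisson exponential family:
mu = exp(eta).
eta = -1.54.
mu = exp(-1.54) = 0.2144

0.2144


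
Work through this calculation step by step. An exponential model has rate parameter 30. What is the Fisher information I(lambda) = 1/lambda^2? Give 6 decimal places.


Fisher information for exponential: I(lambda) = 1/lambda^2.
lambda = 30, lambda^2 = 900.
I = 1/900 = 0.001111

0.001111


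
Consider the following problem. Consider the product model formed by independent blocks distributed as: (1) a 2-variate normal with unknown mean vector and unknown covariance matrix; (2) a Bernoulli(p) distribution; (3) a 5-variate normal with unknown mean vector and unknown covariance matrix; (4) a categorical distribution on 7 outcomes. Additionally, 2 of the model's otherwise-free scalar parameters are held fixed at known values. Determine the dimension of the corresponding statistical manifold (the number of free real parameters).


The dimension of a statistical manifold equals the number of free
(independent) real parameters of the model. For a product of independent
blocks the parameter counts add.
- 2-variate normal: 2 (mean) + 2*3/2 = 3 (symmetric covariance) = 5.
- Bernoulli (p): 1.
- 5-variate normal: 5 (mean) + 5*6/2 = 15 (symmetric covariance) = 20.
- categorical on 7 outcomes (probabilities sum to 1): 7-1 = 6.
Total = 5 + 1 + 20 + 6 = 32.
2 parameter(s) fixed at known values: 32 - 2 = 30.
Dimension = 30

30


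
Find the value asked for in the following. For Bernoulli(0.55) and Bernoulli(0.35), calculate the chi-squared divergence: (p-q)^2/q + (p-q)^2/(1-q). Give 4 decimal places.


Chi-squared divergence between Bernoulli distributions:
chi^2 = (p-q)^2/q + (p-q)^2/(1-q).
p = 0.55, q = 0.35, p-q = 0.2.
(p-q)^2 = 0.04.
term1 = 0.04/0.35 = 0.114286.
term2 = 0.04/0.65 = 0.061538.
chi^2 = 0.114286 + 0.061538 = 0.1758

0.1758


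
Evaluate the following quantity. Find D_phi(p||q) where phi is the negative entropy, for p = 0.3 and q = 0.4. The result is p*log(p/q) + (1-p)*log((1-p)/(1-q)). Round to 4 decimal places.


Bregman divergence with negative entropy generator:
D = p*log(p/q) + (1-p)*log((1-p)/(1-q)).
p = 0.3, q = 0.4.
p*log(p/q) = 0.3*log(0.3/0.4) = -0.086305.
(1-p)*log((1-p)/(1-q)) = 0.7*log(0.7/0.6) = 0.107905.
D = -0.086305 + 0.107905 = 0.0216

0.0216


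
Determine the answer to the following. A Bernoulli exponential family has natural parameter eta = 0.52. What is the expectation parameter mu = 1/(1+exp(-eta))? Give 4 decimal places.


Dual coordinate (expectation parameter) for Bernoulli:
mu = 1/(1+exp(-eta)).
eta = 0.52.
exp(-eta) = exp(-0.52) = 0.594521.
mu = 1/(1+0.594521) = 0.6271

0.6271


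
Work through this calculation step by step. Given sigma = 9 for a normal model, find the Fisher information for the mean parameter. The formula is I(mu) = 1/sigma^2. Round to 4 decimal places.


The Fisher information for the mean of a normal distribution is I(mu) = 1/sigma^2.
sigma = 9, so sigma^2 = 81.
I(mu) = 1/81 = 0.0123

0.0123


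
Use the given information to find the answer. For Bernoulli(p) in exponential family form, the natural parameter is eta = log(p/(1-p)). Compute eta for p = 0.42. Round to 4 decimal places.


Natural parameter for Bernoulli: eta = log(p/(1-p)).
p = 0.42, 1-p = 0.58.
p/(1-p) = 0.724138.
eta = log(0.724138) = -0.3228

-0.3228


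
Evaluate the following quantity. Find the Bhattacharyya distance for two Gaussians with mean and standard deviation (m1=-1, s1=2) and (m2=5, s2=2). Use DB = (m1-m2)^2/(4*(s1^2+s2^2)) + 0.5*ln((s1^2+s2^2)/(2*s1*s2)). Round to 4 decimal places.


Bhattacharyya distance between two Gaussians:
DB = (m1-m2)^2/(4*(s1^2+s2^2)) + (1/2)*ln((s1^2+s2^2)/(2*s1*s2)).
(m1-m2)^2 = (-6)^2 = 36.
s1^2+s2^2 = 4 + 4 = 8.
term1 = 36/32 = 1.125.
term2 = 0.5*ln(8/8.0) = 0.0.
DB = 1.125 + 0.0 = 1.1250

1.1250


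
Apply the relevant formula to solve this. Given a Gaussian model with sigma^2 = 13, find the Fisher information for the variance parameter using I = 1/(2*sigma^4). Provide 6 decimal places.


Fisher information for variance: I(sigma^2) = 1/(2*sigma^4).
sigma^2 = 13, so sigma^4 = 169.
I = 1/(2*169) = 1/338 = 0.002959

0.002959


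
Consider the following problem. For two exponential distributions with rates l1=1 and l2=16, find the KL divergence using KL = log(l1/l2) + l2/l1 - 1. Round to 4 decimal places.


KL divergence for exponential family:
KL = log(l1/l2) + l2/l1 - 1.
log(1/16) = -2.772589.
16/1 = 16.0.
KL = -2.772589 + 16.0 - 1 = 12.2274

12.2274


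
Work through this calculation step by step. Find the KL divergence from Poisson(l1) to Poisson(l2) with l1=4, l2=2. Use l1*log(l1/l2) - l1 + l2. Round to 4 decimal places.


KL divergence for Poisson:
KL = l1*log(l1/l2) - l1 + l2.
l1 = 4, l2 = 2.
log(4/2) = 0.693147.
l1*log(l1/l2) = 4 * 0.693147 = 2.772589.
KL = 2.772589 - 4 + 2 = 0.7726

0.7726


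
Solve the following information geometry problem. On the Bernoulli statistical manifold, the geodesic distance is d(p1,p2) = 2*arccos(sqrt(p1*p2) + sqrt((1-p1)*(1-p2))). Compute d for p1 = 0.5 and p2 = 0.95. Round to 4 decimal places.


Geodesic distance on Bernoulli manifold:
d(p1,p2) = 2*arccos(sqrt(p1*p2) + sqrt((1-p1)*(1-p2))).
sqrt(p1*p2) = sqrt(0.5*0.95) = 0.689202.
sqrt((1-p1)*(1-p2)) = sqrt(0.5*0.05) = 0.158114.
arg = 0.689202 + 0.158114 = 0.847316.
d = 2*arccos(0.847316) = 1.1198

1.1198


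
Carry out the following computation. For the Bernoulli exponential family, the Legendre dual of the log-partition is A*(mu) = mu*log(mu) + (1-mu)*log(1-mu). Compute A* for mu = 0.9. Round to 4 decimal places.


Legendre transform for Bernoulli:
A*(mu) = mu*log(mu) + (1-mu)*log(1-mu).
mu = 0.9, 1-mu = 0.1.
mu*log(mu) = 0.9*log(0.9) = -0.094824.
(1-mu)*log(1-mu) = 0.1*log(0.1) = -0.230259.
A* = -0.094824 + -0.230259 = -0.3251

-0.3251


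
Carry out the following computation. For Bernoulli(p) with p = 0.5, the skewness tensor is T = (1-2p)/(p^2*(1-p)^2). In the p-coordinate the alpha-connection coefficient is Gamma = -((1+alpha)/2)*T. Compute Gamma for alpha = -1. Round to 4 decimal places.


Skewness (Amari-Chentsov) tensor: T = (1-2p)/(p^2*(1-p)^2).
p = 0.5, 1-2p = 0.0, p^2 = 0.25, (1-p)^2 = 0.25.
T = 0.0/(0.25 * 0.25) = 0.0.
In the p-coordinate, Gamma^(alpha) = Gamma^(0) - (alpha/2)*T with Gamma^(0) = (1/2)*g'(p) = -T/2,
so Gamma^(alpha) = -((1+alpha)/2)*T.
alpha = -1, -(1+alpha)/2 = 0.0.
Gamma = 0.0 * 0.0 = 0.0000

0.0000
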